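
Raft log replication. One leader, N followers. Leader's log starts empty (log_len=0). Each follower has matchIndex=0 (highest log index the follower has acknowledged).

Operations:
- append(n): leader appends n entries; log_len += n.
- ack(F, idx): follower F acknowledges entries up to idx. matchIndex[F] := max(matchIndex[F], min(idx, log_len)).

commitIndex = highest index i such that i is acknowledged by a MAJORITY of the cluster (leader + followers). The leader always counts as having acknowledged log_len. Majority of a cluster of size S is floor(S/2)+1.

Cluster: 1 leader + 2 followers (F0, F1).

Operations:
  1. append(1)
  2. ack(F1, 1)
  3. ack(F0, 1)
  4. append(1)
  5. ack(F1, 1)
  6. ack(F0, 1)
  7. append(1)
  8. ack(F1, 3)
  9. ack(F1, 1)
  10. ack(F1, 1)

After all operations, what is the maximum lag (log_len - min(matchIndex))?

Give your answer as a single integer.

Answer: 2

Derivation:
Op 1: append 1 -> log_len=1
Op 2: F1 acks idx 1 -> match: F0=0 F1=1; commitIndex=1
Op 3: F0 acks idx 1 -> match: F0=1 F1=1; commitIndex=1
Op 4: append 1 -> log_len=2
Op 5: F1 acks idx 1 -> match: F0=1 F1=1; commitIndex=1
Op 6: F0 acks idx 1 -> match: F0=1 F1=1; commitIndex=1
Op 7: append 1 -> log_len=3
Op 8: F1 acks idx 3 -> match: F0=1 F1=3; commitIndex=3
Op 9: F1 acks idx 1 -> match: F0=1 F1=3; commitIndex=3
Op 10: F1 acks idx 1 -> match: F0=1 F1=3; commitIndex=3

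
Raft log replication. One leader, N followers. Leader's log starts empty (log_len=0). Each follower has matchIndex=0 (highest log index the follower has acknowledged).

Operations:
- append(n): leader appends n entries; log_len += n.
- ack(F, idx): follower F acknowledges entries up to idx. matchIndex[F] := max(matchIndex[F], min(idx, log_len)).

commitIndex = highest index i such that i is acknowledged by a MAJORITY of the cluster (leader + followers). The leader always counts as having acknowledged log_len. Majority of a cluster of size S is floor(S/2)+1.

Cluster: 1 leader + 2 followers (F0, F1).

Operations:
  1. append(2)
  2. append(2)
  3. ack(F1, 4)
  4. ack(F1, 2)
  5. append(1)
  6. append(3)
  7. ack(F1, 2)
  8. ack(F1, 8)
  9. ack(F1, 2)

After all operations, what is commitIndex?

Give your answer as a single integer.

Answer: 8

Derivation:
Op 1: append 2 -> log_len=2
Op 2: append 2 -> log_len=4
Op 3: F1 acks idx 4 -> match: F0=0 F1=4; commitIndex=4
Op 4: F1 acks idx 2 -> match: F0=0 F1=4; commitIndex=4
Op 5: append 1 -> log_len=5
Op 6: append 3 -> log_len=8
Op 7: F1 acks idx 2 -> match: F0=0 F1=4; commitIndex=4
Op 8: F1 acks idx 8 -> match: F0=0 F1=8; commitIndex=8
Op 9: F1 acks idx 2 -> match: F0=0 F1=8; commitIndex=8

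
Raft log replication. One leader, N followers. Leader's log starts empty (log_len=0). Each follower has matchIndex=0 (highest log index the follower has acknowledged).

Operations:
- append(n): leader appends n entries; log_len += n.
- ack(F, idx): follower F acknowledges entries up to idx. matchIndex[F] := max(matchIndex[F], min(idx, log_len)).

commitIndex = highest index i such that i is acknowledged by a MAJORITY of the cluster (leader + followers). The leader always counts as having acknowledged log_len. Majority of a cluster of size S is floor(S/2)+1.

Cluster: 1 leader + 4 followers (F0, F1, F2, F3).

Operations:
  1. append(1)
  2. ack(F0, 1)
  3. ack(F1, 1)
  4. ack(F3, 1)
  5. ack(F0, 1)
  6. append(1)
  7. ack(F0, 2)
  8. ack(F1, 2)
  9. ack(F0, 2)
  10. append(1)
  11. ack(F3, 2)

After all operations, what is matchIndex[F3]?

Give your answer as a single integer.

Answer: 2

Derivation:
Op 1: append 1 -> log_len=1
Op 2: F0 acks idx 1 -> match: F0=1 F1=0 F2=0 F3=0; commitIndex=0
Op 3: F1 acks idx 1 -> match: F0=1 F1=1 F2=0 F3=0; commitIndex=1
Op 4: F3 acks idx 1 -> match: F0=1 F1=1 F2=0 F3=1; commitIndex=1
Op 5: F0 acks idx 1 -> match: F0=1 F1=1 F2=0 F3=1; commitIndex=1
Op 6: append 1 -> log_len=2
Op 7: F0 acks idx 2 -> match: F0=2 F1=1 F2=0 F3=1; commitIndex=1
Op 8: F1 acks idx 2 -> match: F0=2 F1=2 F2=0 F3=1; commitIndex=2
Op 9: F0 acks idx 2 -> match: F0=2 F1=2 F2=0 F3=1; commitIndex=2
Op 10: append 1 -> log_len=3
Op 11: F3 acks idx 2 -> match: F0=2 F1=2 F2=0 F3=2; commitIndex=2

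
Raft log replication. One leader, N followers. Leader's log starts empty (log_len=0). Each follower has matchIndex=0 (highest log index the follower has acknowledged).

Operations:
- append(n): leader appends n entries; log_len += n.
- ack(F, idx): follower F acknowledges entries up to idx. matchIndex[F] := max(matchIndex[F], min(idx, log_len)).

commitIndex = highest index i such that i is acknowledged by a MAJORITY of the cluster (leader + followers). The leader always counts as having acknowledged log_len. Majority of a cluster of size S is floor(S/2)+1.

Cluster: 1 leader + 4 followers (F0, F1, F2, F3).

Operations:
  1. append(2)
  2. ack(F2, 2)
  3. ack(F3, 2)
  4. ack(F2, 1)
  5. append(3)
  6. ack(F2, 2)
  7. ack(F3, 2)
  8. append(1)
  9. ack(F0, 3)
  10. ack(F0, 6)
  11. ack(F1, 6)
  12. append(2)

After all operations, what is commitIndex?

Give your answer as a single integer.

Answer: 6

Derivation:
Op 1: append 2 -> log_len=2
Op 2: F2 acks idx 2 -> match: F0=0 F1=0 F2=2 F3=0; commitIndex=0
Op 3: F3 acks idx 2 -> match: F0=0 F1=0 F2=2 F3=2; commitIndex=2
Op 4: F2 acks idx 1 -> match: F0=0 F1=0 F2=2 F3=2; commitIndex=2
Op 5: append 3 -> log_len=5
Op 6: F2 acks idx 2 -> match: F0=0 F1=0 F2=2 F3=2; commitIndex=2
Op 7: F3 acks idx 2 -> match: F0=0 F1=0 F2=2 F3=2; commitIndex=2
Op 8: append 1 -> log_len=6
Op 9: F0 acks idx 3 -> match: F0=3 F1=0 F2=2 F3=2; commitIndex=2
Op 10: F0 acks idx 6 -> match: F0=6 F1=0 F2=2 F3=2; commitIndex=2
Op 11: F1 acks idx 6 -> match: F0=6 F1=6 F2=2 F3=2; commitIndex=6
Op 12: append 2 -> log_len=8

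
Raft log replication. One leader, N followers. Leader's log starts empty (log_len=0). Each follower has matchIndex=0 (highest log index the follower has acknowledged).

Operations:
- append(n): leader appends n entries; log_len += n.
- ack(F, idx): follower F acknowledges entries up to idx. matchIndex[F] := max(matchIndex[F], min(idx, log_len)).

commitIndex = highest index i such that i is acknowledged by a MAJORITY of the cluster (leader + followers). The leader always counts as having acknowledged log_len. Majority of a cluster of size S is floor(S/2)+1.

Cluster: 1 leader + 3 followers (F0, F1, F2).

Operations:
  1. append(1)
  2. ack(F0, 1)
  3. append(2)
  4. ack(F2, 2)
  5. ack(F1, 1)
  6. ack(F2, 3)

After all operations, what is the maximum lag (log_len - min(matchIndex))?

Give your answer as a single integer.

Answer: 2

Derivation:
Op 1: append 1 -> log_len=1
Op 2: F0 acks idx 1 -> match: F0=1 F1=0 F2=0; commitIndex=0
Op 3: append 2 -> log_len=3
Op 4: F2 acks idx 2 -> match: F0=1 F1=0 F2=2; commitIndex=1
Op 5: F1 acks idx 1 -> match: F0=1 F1=1 F2=2; commitIndex=1
Op 6: F2 acks idx 3 -> match: F0=1 F1=1 F2=3; commitIndex=1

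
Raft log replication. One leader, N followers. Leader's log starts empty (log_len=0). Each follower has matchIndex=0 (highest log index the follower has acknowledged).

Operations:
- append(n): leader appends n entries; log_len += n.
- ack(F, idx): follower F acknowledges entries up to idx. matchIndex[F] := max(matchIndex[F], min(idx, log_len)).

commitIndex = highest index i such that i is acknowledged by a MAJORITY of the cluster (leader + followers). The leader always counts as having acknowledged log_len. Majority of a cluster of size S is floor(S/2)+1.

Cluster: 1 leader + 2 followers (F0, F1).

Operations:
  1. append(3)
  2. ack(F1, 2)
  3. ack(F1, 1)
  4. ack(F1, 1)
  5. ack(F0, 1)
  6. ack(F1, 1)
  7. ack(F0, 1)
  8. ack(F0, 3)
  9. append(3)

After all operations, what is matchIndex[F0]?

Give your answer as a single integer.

Answer: 3

Derivation:
Op 1: append 3 -> log_len=3
Op 2: F1 acks idx 2 -> match: F0=0 F1=2; commitIndex=2
Op 3: F1 acks idx 1 -> match: F0=0 F1=2; commitIndex=2
Op 4: F1 acks idx 1 -> match: F0=0 F1=2; commitIndex=2
Op 5: F0 acks idx 1 -> match: F0=1 F1=2; commitIndex=2
Op 6: F1 acks idx 1 -> match: F0=1 F1=2; commitIndex=2
Op 7: F0 acks idx 1 -> match: F0=1 F1=2; commitIndex=2
Op 8: F0 acks idx 3 -> match: F0=3 F1=2; commitIndex=3
Op 9: append 3 -> log_len=6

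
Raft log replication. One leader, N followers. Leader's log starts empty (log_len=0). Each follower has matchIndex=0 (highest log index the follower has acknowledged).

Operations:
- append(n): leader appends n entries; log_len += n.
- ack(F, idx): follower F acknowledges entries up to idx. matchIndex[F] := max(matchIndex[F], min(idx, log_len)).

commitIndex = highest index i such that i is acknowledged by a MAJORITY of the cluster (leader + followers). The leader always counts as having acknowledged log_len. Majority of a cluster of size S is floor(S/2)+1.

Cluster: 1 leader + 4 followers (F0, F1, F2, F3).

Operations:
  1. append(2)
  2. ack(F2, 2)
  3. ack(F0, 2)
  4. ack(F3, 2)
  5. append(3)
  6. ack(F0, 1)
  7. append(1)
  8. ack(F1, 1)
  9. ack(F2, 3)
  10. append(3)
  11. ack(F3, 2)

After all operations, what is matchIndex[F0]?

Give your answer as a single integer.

Op 1: append 2 -> log_len=2
Op 2: F2 acks idx 2 -> match: F0=0 F1=0 F2=2 F3=0; commitIndex=0
Op 3: F0 acks idx 2 -> match: F0=2 F1=0 F2=2 F3=0; commitIndex=2
Op 4: F3 acks idx 2 -> match: F0=2 F1=0 F2=2 F3=2; commitIndex=2
Op 5: append 3 -> log_len=5
Op 6: F0 acks idx 1 -> match: F0=2 F1=0 F2=2 F3=2; commitIndex=2
Op 7: append 1 -> log_len=6
Op 8: F1 acks idx 1 -> match: F0=2 F1=1 F2=2 F3=2; commitIndex=2
Op 9: F2 acks idx 3 -> match: F0=2 F1=1 F2=3 F3=2; commitIndex=2
Op 10: append 3 -> log_len=9
Op 11: F3 acks idx 2 -> match: F0=2 F1=1 F2=3 F3=2; commitIndex=2

Answer: 2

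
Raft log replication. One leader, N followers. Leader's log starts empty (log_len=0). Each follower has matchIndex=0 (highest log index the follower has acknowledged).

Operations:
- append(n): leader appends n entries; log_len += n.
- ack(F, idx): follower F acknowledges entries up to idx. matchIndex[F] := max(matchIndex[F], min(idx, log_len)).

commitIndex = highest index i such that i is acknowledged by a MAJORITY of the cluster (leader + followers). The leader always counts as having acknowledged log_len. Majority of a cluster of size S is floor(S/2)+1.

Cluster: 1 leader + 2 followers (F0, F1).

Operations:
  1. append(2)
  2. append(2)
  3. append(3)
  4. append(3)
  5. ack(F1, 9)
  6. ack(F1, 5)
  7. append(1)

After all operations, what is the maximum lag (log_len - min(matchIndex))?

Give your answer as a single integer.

Answer: 11

Derivation:
Op 1: append 2 -> log_len=2
Op 2: append 2 -> log_len=4
Op 3: append 3 -> log_len=7
Op 4: append 3 -> log_len=10
Op 5: F1 acks idx 9 -> match: F0=0 F1=9; commitIndex=9
Op 6: F1 acks idx 5 -> match: F0=0 F1=9; commitIndex=9
Op 7: append 1 -> log_len=11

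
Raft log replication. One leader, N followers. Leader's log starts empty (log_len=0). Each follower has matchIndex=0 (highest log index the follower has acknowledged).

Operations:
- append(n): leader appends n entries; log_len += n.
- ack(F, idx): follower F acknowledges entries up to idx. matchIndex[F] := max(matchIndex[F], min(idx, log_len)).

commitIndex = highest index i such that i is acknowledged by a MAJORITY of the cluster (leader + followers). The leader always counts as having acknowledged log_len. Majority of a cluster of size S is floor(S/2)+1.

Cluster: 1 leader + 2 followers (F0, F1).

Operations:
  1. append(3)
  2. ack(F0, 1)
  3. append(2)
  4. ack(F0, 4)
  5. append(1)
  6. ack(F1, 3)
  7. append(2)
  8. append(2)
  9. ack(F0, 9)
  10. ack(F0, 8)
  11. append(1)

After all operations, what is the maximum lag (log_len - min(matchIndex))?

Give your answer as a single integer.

Op 1: append 3 -> log_len=3
Op 2: F0 acks idx 1 -> match: F0=1 F1=0; commitIndex=1
Op 3: append 2 -> log_len=5
Op 4: F0 acks idx 4 -> match: F0=4 F1=0; commitIndex=4
Op 5: append 1 -> log_len=6
Op 6: F1 acks idx 3 -> match: F0=4 F1=3; commitIndex=4
Op 7: append 2 -> log_len=8
Op 8: append 2 -> log_len=10
Op 9: F0 acks idx 9 -> match: F0=9 F1=3; commitIndex=9
Op 10: F0 acks idx 8 -> match: F0=9 F1=3; commitIndex=9
Op 11: append 1 -> log_len=11

Answer: 8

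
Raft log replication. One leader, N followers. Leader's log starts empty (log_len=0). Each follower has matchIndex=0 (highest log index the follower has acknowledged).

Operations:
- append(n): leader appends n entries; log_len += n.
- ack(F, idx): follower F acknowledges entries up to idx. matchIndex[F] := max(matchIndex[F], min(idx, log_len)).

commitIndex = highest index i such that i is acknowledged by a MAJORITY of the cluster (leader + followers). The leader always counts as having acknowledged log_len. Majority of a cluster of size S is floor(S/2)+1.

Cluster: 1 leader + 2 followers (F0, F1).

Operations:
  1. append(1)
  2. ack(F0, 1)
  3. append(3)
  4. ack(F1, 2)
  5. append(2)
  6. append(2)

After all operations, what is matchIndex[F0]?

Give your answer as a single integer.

Op 1: append 1 -> log_len=1
Op 2: F0 acks idx 1 -> match: F0=1 F1=0; commitIndex=1
Op 3: append 3 -> log_len=4
Op 4: F1 acks idx 2 -> match: F0=1 F1=2; commitIndex=2
Op 5: append 2 -> log_len=6
Op 6: append 2 -> log_len=8

Answer: 1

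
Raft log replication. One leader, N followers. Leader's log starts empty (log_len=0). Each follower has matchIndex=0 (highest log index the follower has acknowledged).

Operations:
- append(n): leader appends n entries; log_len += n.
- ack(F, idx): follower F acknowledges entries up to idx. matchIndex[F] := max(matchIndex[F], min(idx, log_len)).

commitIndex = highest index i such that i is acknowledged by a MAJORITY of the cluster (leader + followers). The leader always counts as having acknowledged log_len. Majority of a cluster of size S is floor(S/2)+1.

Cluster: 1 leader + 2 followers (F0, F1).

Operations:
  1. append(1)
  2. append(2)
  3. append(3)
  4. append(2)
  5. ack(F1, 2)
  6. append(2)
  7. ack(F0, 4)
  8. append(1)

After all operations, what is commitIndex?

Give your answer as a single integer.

Answer: 4

Derivation:
Op 1: append 1 -> log_len=1
Op 2: append 2 -> log_len=3
Op 3: append 3 -> log_len=6
Op 4: append 2 -> log_len=8
Op 5: F1 acks idx 2 -> match: F0=0 F1=2; commitIndex=2
Op 6: append 2 -> log_len=10
Op 7: F0 acks idx 4 -> match: F0=4 F1=2; commitIndex=4
Op 8: append 1 -> log_len=11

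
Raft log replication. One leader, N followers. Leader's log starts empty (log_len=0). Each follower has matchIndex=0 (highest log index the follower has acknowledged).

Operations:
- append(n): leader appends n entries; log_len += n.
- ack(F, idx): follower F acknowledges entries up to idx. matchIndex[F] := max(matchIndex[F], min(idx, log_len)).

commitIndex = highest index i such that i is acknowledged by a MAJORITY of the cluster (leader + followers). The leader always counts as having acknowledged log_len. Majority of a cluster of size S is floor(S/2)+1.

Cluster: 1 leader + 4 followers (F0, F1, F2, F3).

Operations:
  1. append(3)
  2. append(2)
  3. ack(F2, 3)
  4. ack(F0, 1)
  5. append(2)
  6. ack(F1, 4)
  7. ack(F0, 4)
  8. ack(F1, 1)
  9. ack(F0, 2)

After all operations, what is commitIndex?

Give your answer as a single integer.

Answer: 4

Derivation:
Op 1: append 3 -> log_len=3
Op 2: append 2 -> log_len=5
Op 3: F2 acks idx 3 -> match: F0=0 F1=0 F2=3 F3=0; commitIndex=0
Op 4: F0 acks idx 1 -> match: F0=1 F1=0 F2=3 F3=0; commitIndex=1
Op 5: append 2 -> log_len=7
Op 6: F1 acks idx 4 -> match: F0=1 F1=4 F2=3 F3=0; commitIndex=3
Op 7: F0 acks idx 4 -> match: F0=4 F1=4 F2=3 F3=0; commitIndex=4
Op 8: F1 acks idx 1 -> match: F0=4 F1=4 F2=3 F3=0; commitIndex=4
Op 9: F0 acks idx 2 -> match: F0=4 F1=4 F2=3 F3=0; commitIndex=4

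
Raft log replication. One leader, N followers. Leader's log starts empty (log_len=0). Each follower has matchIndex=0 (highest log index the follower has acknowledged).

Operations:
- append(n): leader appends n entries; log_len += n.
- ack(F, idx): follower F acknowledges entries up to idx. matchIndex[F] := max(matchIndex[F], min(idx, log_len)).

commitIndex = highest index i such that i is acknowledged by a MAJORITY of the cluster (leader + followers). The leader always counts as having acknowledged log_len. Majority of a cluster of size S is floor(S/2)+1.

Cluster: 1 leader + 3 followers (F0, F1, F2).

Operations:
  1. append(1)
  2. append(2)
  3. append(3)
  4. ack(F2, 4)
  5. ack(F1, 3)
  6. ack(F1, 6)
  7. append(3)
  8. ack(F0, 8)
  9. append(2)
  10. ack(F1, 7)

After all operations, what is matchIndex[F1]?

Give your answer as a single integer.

Answer: 7

Derivation:
Op 1: append 1 -> log_len=1
Op 2: append 2 -> log_len=3
Op 3: append 3 -> log_len=6
Op 4: F2 acks idx 4 -> match: F0=0 F1=0 F2=4; commitIndex=0
Op 5: F1 acks idx 3 -> match: F0=0 F1=3 F2=4; commitIndex=3
Op 6: F1 acks idx 6 -> match: F0=0 F1=6 F2=4; commitIndex=4
Op 7: append 3 -> log_len=9
Op 8: F0 acks idx 8 -> match: F0=8 F1=6 F2=4; commitIndex=6
Op 9: append 2 -> log_len=11
Op 10: F1 acks idx 7 -> match: F0=8 F1=7 F2=4; commitIndex=7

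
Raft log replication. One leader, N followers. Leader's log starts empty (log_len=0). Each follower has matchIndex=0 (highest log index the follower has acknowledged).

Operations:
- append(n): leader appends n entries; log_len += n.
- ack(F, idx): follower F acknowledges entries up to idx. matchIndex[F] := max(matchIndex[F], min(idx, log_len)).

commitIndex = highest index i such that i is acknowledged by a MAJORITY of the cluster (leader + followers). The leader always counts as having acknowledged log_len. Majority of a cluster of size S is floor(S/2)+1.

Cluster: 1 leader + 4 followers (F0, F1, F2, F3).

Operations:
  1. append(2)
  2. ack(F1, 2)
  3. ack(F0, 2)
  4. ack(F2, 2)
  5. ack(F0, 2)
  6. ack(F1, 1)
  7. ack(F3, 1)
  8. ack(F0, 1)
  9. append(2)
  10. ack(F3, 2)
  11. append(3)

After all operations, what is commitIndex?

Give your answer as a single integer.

Op 1: append 2 -> log_len=2
Op 2: F1 acks idx 2 -> match: F0=0 F1=2 F2=0 F3=0; commitIndex=0
Op 3: F0 acks idx 2 -> match: F0=2 F1=2 F2=0 F3=0; commitIndex=2
Op 4: F2 acks idx 2 -> match: F0=2 F1=2 F2=2 F3=0; commitIndex=2
Op 5: F0 acks idx 2 -> match: F0=2 F1=2 F2=2 F3=0; commitIndex=2
Op 6: F1 acks idx 1 -> match: F0=2 F1=2 F2=2 F3=0; commitIndex=2
Op 7: F3 acks idx 1 -> match: F0=2 F1=2 F2=2 F3=1; commitIndex=2
Op 8: F0 acks idx 1 -> match: F0=2 F1=2 F2=2 F3=1; commitIndex=2
Op 9: append 2 -> log_len=4
Op 10: F3 acks idx 2 -> match: F0=2 F1=2 F2=2 F3=2; commitIndex=2
Op 11: append 3 -> log_len=7

Answer: 2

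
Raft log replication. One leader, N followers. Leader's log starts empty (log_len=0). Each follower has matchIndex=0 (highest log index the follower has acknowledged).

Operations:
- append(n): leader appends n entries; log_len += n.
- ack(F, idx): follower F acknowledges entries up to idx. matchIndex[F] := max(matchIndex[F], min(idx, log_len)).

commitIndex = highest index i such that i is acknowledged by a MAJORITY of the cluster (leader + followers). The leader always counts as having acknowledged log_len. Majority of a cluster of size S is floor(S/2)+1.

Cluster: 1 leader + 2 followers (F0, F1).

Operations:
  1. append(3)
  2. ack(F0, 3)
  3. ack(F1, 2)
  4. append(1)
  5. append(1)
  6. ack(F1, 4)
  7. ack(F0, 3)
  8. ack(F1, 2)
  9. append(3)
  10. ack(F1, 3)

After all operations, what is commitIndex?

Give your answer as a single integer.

Op 1: append 3 -> log_len=3
Op 2: F0 acks idx 3 -> match: F0=3 F1=0; commitIndex=3
Op 3: F1 acks idx 2 -> match: F0=3 F1=2; commitIndex=3
Op 4: append 1 -> log_len=4
Op 5: append 1 -> log_len=5
Op 6: F1 acks idx 4 -> match: F0=3 F1=4; commitIndex=4
Op 7: F0 acks idx 3 -> match: F0=3 F1=4; commitIndex=4
Op 8: F1 acks idx 2 -> match: F0=3 F1=4; commitIndex=4
Op 9: append 3 -> log_len=8
Op 10: F1 acks idx 3 -> match: F0=3 F1=4; commitIndex=4

Answer: 4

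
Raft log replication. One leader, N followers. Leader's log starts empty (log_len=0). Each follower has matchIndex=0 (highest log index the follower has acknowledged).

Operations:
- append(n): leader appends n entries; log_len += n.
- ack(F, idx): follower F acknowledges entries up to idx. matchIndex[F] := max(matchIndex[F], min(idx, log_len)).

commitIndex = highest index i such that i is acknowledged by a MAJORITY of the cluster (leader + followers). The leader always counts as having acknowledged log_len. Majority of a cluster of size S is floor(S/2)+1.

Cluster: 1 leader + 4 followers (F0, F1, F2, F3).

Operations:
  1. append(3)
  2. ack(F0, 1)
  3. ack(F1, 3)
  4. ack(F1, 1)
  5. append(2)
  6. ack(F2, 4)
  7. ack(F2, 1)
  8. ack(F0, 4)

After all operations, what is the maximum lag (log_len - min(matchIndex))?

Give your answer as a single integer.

Answer: 5

Derivation:
Op 1: append 3 -> log_len=3
Op 2: F0 acks idx 1 -> match: F0=1 F1=0 F2=0 F3=0; commitIndex=0
Op 3: F1 acks idx 3 -> match: F0=1 F1=3 F2=0 F3=0; commitIndex=1
Op 4: F1 acks idx 1 -> match: F0=1 F1=3 F2=0 F3=0; commitIndex=1
Op 5: append 2 -> log_len=5
Op 6: F2 acks idx 4 -> match: F0=1 F1=3 F2=4 F3=0; commitIndex=3
Op 7: F2 acks idx 1 -> match: F0=1 F1=3 F2=4 F3=0; commitIndex=3
Op 8: F0 acks idx 4 -> match: F0=4 F1=3 F2=4 F3=0; commitIndex=4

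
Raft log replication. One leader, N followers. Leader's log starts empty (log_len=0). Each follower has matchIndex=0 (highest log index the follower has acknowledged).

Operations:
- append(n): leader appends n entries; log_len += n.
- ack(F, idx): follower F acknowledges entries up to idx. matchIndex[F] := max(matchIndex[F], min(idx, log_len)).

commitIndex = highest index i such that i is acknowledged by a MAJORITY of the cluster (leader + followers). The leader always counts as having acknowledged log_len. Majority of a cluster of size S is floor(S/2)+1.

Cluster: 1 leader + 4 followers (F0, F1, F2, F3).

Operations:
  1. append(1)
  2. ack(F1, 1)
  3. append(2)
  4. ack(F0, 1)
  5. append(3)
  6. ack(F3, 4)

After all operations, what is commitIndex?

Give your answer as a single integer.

Answer: 1

Derivation:
Op 1: append 1 -> log_len=1
Op 2: F1 acks idx 1 -> match: F0=0 F1=1 F2=0 F3=0; commitIndex=0
Op 3: append 2 -> log_len=3
Op 4: F0 acks idx 1 -> match: F0=1 F1=1 F2=0 F3=0; commitIndex=1
Op 5: append 3 -> log_len=6
Op 6: F3 acks idx 4 -> match: F0=1 F1=1 F2=0 F3=4; commitIndex=1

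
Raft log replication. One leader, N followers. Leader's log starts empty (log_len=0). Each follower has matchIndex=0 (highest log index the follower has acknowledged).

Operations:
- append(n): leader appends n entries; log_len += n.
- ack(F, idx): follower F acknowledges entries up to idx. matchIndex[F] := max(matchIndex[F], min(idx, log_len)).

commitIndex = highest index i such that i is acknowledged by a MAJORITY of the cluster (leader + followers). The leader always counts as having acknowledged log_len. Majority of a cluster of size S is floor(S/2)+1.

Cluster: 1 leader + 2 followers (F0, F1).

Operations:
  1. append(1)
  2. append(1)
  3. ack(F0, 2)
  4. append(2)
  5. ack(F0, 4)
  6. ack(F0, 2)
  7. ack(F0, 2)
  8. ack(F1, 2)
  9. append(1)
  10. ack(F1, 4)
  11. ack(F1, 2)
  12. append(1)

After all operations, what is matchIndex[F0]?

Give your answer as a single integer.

Op 1: append 1 -> log_len=1
Op 2: append 1 -> log_len=2
Op 3: F0 acks idx 2 -> match: F0=2 F1=0; commitIndex=2
Op 4: append 2 -> log_len=4
Op 5: F0 acks idx 4 -> match: F0=4 F1=0; commitIndex=4
Op 6: F0 acks idx 2 -> match: F0=4 F1=0; commitIndex=4
Op 7: F0 acks idx 2 -> match: F0=4 F1=0; commitIndex=4
Op 8: F1 acks idx 2 -> match: F0=4 F1=2; commitIndex=4
Op 9: append 1 -> log_len=5
Op 10: F1 acks idx 4 -> match: F0=4 F1=4; commitIndex=4
Op 11: F1 acks idx 2 -> match: F0=4 F1=4; commitIndex=4
Op 12: append 1 -> log_len=6

Answer: 4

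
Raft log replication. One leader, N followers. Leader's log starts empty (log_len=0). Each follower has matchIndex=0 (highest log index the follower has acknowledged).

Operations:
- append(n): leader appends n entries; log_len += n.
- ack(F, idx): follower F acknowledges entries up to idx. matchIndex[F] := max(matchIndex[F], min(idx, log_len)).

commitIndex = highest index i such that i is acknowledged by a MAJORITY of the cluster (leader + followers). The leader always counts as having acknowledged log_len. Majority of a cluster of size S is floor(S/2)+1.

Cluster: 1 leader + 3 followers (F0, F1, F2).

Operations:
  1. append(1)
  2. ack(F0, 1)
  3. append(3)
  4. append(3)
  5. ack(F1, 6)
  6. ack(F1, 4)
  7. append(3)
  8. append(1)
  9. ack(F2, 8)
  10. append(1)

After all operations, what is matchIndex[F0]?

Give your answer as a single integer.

Answer: 1

Derivation:
Op 1: append 1 -> log_len=1
Op 2: F0 acks idx 1 -> match: F0=1 F1=0 F2=0; commitIndex=0
Op 3: append 3 -> log_len=4
Op 4: append 3 -> log_len=7
Op 5: F1 acks idx 6 -> match: F0=1 F1=6 F2=0; commitIndex=1
Op 6: F1 acks idx 4 -> match: F0=1 F1=6 F2=0; commitIndex=1
Op 7: append 3 -> log_len=10
Op 8: append 1 -> log_len=11
Op 9: F2 acks idx 8 -> match: F0=1 F1=6 F2=8; commitIndex=6
Op 10: append 1 -> log_len=12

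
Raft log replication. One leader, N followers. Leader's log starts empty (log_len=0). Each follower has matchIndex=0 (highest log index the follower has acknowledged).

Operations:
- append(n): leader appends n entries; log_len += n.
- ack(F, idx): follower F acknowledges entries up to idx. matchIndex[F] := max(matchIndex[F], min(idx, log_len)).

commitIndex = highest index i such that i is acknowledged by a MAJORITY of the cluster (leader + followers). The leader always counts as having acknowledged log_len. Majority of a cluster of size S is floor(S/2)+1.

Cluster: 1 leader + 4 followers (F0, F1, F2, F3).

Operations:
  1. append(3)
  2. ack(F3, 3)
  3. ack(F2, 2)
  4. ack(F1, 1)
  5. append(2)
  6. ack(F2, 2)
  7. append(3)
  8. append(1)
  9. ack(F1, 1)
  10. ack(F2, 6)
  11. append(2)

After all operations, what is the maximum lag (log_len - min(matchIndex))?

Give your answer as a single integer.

Answer: 11

Derivation:
Op 1: append 3 -> log_len=3
Op 2: F3 acks idx 3 -> match: F0=0 F1=0 F2=0 F3=3; commitIndex=0
Op 3: F2 acks idx 2 -> match: F0=0 F1=0 F2=2 F3=3; commitIndex=2
Op 4: F1 acks idx 1 -> match: F0=0 F1=1 F2=2 F3=3; commitIndex=2
Op 5: append 2 -> log_len=5
Op 6: F2 acks idx 2 -> match: F0=0 F1=1 F2=2 F3=3; commitIndex=2
Op 7: append 3 -> log_len=8
Op 8: append 1 -> log_len=9
Op 9: F1 acks idx 1 -> match: F0=0 F1=1 F2=2 F3=3; commitIndex=2
Op 10: F2 acks idx 6 -> match: F0=0 F1=1 F2=6 F3=3; commitIndex=3
Op 11: append 2 -> log_len=11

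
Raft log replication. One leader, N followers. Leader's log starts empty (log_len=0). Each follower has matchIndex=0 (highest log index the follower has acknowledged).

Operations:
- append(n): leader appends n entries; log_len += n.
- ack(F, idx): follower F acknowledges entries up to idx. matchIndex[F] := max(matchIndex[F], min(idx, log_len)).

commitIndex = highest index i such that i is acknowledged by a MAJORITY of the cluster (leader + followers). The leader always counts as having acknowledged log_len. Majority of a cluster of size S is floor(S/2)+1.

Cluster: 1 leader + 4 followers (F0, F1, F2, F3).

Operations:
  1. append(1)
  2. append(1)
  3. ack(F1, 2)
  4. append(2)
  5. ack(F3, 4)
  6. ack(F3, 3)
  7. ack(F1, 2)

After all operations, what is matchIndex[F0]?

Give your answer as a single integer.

Op 1: append 1 -> log_len=1
Op 2: append 1 -> log_len=2
Op 3: F1 acks idx 2 -> match: F0=0 F1=2 F2=0 F3=0; commitIndex=0
Op 4: append 2 -> log_len=4
Op 5: F3 acks idx 4 -> match: F0=0 F1=2 F2=0 F3=4; commitIndex=2
Op 6: F3 acks idx 3 -> match: F0=0 F1=2 F2=0 F3=4; commitIndex=2
Op 7: F1 acks idx 2 -> match: F0=0 F1=2 F2=0 F3=4; commitIndex=2

Answer: 0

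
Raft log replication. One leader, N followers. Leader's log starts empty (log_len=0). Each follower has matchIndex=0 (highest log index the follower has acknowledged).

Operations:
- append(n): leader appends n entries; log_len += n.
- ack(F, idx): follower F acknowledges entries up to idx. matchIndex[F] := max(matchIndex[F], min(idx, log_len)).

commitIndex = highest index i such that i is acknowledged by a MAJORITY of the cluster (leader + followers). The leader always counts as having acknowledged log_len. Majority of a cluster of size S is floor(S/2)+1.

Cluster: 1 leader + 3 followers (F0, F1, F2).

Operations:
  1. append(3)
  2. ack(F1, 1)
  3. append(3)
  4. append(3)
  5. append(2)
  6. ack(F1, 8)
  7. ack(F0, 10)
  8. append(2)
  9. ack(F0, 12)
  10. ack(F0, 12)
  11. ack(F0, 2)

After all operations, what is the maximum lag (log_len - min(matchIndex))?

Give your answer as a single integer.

Answer: 13

Derivation:
Op 1: append 3 -> log_len=3
Op 2: F1 acks idx 1 -> match: F0=0 F1=1 F2=0; commitIndex=0
Op 3: append 3 -> log_len=6
Op 4: append 3 -> log_len=9
Op 5: append 2 -> log_len=11
Op 6: F1 acks idx 8 -> match: F0=0 F1=8 F2=0; commitIndex=0
Op 7: F0 acks idx 10 -> match: F0=10 F1=8 F2=0; commitIndex=8
Op 8: append 2 -> log_len=13
Op 9: F0 acks idx 12 -> match: F0=12 F1=8 F2=0; commitIndex=8
Op 10: F0 acks idx 12 -> match: F0=12 F1=8 F2=0; commitIndex=8
Op 11: F0 acks idx 2 -> match: F0=12 F1=8 F2=0; commitIndex=8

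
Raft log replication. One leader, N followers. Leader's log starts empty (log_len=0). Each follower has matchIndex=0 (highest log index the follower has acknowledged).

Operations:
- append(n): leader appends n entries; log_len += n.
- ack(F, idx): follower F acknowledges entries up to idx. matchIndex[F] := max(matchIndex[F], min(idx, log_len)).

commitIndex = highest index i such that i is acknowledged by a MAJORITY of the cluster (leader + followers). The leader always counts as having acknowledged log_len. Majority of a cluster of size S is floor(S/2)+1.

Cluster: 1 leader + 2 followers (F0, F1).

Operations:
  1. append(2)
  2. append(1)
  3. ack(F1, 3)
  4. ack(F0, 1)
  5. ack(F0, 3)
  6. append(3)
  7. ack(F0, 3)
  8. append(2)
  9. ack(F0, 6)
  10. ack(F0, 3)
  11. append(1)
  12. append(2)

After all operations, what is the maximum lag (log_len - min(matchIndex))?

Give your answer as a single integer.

Op 1: append 2 -> log_len=2
Op 2: append 1 -> log_len=3
Op 3: F1 acks idx 3 -> match: F0=0 F1=3; commitIndex=3
Op 4: F0 acks idx 1 -> match: F0=1 F1=3; commitIndex=3
Op 5: F0 acks idx 3 -> match: F0=3 F1=3; commitIndex=3
Op 6: append 3 -> log_len=6
Op 7: F0 acks idx 3 -> match: F0=3 F1=3; commitIndex=3
Op 8: append 2 -> log_len=8
Op 9: F0 acks idx 6 -> match: F0=6 F1=3; commitIndex=6
Op 10: F0 acks idx 3 -> match: F0=6 F1=3; commitIndex=6
Op 11: append 1 -> log_len=9
Op 12: append 2 -> log_len=11

Answer: 8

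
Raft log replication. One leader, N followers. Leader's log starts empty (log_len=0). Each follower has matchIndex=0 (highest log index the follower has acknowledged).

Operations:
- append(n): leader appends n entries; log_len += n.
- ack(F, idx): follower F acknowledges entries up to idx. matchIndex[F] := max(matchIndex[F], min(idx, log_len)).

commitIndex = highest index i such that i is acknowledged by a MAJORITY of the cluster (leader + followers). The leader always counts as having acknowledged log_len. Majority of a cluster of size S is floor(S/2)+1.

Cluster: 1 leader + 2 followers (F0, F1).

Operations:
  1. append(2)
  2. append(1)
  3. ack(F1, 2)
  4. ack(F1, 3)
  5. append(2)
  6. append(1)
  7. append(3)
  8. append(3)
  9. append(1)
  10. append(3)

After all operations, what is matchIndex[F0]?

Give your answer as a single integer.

Answer: 0

Derivation:
Op 1: append 2 -> log_len=2
Op 2: append 1 -> log_len=3
Op 3: F1 acks idx 2 -> match: F0=0 F1=2; commitIndex=2
Op 4: F1 acks idx 3 -> match: F0=0 F1=3; commitIndex=3
Op 5: append 2 -> log_len=5
Op 6: append 1 -> log_len=6
Op 7: append 3 -> log_len=9
Op 8: append 3 -> log_len=12
Op 9: append 1 -> log_len=13
Op 10: append 3 -> log_len=16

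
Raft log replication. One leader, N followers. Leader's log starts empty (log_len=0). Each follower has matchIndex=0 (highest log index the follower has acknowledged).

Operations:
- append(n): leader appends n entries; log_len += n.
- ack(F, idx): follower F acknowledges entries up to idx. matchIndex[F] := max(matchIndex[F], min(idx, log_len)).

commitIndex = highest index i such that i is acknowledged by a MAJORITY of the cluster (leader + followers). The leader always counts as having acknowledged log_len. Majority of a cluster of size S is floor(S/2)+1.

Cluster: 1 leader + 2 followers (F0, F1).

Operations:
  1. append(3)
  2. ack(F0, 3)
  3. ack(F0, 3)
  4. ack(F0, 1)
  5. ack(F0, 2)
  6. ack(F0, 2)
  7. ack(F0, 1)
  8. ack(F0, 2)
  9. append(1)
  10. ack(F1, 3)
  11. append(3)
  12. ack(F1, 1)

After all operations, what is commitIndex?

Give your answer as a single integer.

Op 1: append 3 -> log_len=3
Op 2: F0 acks idx 3 -> match: F0=3 F1=0; commitIndex=3
Op 3: F0 acks idx 3 -> match: F0=3 F1=0; commitIndex=3
Op 4: F0 acks idx 1 -> match: F0=3 F1=0; commitIndex=3
Op 5: F0 acks idx 2 -> match: F0=3 F1=0; commitIndex=3
Op 6: F0 acks idx 2 -> match: F0=3 F1=0; commitIndex=3
Op 7: F0 acks idx 1 -> match: F0=3 F1=0; commitIndex=3
Op 8: F0 acks idx 2 -> match: F0=3 F1=0; commitIndex=3
Op 9: append 1 -> log_len=4
Op 10: F1 acks idx 3 -> match: F0=3 F1=3; commitIndex=3
Op 11: append 3 -> log_len=7
Op 12: F1 acks idx 1 -> match: F0=3 F1=3; commitIndex=3

Answer: 3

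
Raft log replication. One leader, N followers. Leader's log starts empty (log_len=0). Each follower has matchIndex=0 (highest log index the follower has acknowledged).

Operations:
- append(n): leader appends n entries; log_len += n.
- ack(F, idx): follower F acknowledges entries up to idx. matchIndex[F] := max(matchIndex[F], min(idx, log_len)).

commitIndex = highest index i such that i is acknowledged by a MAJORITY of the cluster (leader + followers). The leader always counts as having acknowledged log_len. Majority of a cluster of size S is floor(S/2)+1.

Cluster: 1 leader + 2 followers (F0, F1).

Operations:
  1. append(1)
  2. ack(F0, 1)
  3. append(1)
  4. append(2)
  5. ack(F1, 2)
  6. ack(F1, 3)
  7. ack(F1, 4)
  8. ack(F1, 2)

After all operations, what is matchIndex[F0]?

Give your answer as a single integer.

Answer: 1

Derivation:
Op 1: append 1 -> log_len=1
Op 2: F0 acks idx 1 -> match: F0=1 F1=0; commitIndex=1
Op 3: append 1 -> log_len=2
Op 4: append 2 -> log_len=4
Op 5: F1 acks idx 2 -> match: F0=1 F1=2; commitIndex=2
Op 6: F1 acks idx 3 -> match: F0=1 F1=3; commitIndex=3
Op 7: F1 acks idx 4 -> match: F0=1 F1=4; commitIndex=4
Op 8: F1 acks idx 2 -> match: F0=1 F1=4; commitIndex=4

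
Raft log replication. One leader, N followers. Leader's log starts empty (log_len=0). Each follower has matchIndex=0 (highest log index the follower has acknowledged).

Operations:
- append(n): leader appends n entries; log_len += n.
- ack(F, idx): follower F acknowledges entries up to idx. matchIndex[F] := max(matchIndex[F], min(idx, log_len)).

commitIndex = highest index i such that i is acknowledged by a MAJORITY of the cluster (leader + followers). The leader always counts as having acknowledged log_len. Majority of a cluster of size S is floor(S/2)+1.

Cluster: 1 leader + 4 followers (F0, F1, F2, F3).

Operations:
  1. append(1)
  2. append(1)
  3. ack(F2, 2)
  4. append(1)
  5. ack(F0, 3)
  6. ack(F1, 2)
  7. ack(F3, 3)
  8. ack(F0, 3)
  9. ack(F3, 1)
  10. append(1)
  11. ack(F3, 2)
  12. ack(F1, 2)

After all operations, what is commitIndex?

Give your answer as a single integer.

Op 1: append 1 -> log_len=1
Op 2: append 1 -> log_len=2
Op 3: F2 acks idx 2 -> match: F0=0 F1=0 F2=2 F3=0; commitIndex=0
Op 4: append 1 -> log_len=3
Op 5: F0 acks idx 3 -> match: F0=3 F1=0 F2=2 F3=0; commitIndex=2
Op 6: F1 acks idx 2 -> match: F0=3 F1=2 F2=2 F3=0; commitIndex=2
Op 7: F3 acks idx 3 -> match: F0=3 F1=2 F2=2 F3=3; commitIndex=3
Op 8: F0 acks idx 3 -> match: F0=3 F1=2 F2=2 F3=3; commitIndex=3
Op 9: F3 acks idx 1 -> match: F0=3 F1=2 F2=2 F3=3; commitIndex=3
Op 10: append 1 -> log_len=4
Op 11: F3 acks idx 2 -> match: F0=3 F1=2 F2=2 F3=3; commitIndex=3
Op 12: F1 acks idx 2 -> match: F0=3 F1=2 F2=2 F3=3; commitIndex=3

Answer: 3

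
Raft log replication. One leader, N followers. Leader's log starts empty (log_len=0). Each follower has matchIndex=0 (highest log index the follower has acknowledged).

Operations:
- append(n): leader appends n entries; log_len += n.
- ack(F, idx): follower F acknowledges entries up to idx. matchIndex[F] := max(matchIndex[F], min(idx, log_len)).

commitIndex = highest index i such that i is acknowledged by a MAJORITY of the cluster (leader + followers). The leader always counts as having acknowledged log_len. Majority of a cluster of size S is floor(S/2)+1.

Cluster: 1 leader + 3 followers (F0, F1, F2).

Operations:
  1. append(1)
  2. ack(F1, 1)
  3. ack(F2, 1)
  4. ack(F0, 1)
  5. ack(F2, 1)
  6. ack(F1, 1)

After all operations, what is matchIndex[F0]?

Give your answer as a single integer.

Op 1: append 1 -> log_len=1
Op 2: F1 acks idx 1 -> match: F0=0 F1=1 F2=0; commitIndex=0
Op 3: F2 acks idx 1 -> match: F0=0 F1=1 F2=1; commitIndex=1
Op 4: F0 acks idx 1 -> match: F0=1 F1=1 F2=1; commitIndex=1
Op 5: F2 acks idx 1 -> match: F0=1 F1=1 F2=1; commitIndex=1
Op 6: F1 acks idx 1 -> match: F0=1 F1=1 F2=1; commitIndex=1

Answer: 1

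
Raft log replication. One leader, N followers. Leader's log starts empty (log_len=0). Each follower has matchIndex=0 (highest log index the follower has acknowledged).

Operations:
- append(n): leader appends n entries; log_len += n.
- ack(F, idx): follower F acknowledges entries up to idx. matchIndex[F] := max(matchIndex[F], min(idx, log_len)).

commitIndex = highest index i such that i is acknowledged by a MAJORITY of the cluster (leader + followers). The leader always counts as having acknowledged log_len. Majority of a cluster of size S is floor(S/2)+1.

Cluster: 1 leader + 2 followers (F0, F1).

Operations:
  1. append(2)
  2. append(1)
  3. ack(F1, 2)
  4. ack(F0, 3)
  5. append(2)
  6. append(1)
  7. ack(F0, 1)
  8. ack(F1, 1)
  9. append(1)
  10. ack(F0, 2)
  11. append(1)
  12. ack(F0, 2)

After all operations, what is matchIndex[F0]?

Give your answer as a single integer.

Op 1: append 2 -> log_len=2
Op 2: append 1 -> log_len=3
Op 3: F1 acks idx 2 -> match: F0=0 F1=2; commitIndex=2
Op 4: F0 acks idx 3 -> match: F0=3 F1=2; commitIndex=3
Op 5: append 2 -> log_len=5
Op 6: append 1 -> log_len=6
Op 7: F0 acks idx 1 -> match: F0=3 F1=2; commitIndex=3
Op 8: F1 acks idx 1 -> match: F0=3 F1=2; commitIndex=3
Op 9: append 1 -> log_len=7
Op 10: F0 acks idx 2 -> match: F0=3 F1=2; commitIndex=3
Op 11: append 1 -> log_len=8
Op 12: F0 acks idx 2 -> match: F0=3 F1=2; commitIndex=3

Answer: 3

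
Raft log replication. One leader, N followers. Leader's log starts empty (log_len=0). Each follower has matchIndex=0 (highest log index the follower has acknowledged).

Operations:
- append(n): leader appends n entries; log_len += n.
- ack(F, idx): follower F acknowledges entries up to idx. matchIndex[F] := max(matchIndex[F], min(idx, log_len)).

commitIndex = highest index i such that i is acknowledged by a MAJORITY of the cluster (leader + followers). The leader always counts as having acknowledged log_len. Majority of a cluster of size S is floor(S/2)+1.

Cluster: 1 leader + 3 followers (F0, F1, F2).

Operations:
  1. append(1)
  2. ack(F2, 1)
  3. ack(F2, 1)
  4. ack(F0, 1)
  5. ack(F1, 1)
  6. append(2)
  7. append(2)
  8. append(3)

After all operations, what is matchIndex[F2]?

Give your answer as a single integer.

Op 1: append 1 -> log_len=1
Op 2: F2 acks idx 1 -> match: F0=0 F1=0 F2=1; commitIndex=0
Op 3: F2 acks idx 1 -> match: F0=0 F1=0 F2=1; commitIndex=0
Op 4: F0 acks idx 1 -> match: F0=1 F1=0 F2=1; commitIndex=1
Op 5: F1 acks idx 1 -> match: F0=1 F1=1 F2=1; commitIndex=1
Op 6: append 2 -> log_len=3
Op 7: append 2 -> log_len=5
Op 8: append 3 -> log_len=8

Answer: 1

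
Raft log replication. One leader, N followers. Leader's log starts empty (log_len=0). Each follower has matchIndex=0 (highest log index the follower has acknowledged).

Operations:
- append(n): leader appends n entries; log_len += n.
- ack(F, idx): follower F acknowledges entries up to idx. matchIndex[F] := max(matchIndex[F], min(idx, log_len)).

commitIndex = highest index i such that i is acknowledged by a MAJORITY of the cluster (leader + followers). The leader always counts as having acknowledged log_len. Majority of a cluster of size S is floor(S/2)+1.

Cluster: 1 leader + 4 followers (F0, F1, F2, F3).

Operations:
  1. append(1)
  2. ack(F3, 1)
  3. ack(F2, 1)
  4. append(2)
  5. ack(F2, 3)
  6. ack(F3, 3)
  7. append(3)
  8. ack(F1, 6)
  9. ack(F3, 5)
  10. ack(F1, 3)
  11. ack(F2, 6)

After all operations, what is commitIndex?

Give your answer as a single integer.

Op 1: append 1 -> log_len=1
Op 2: F3 acks idx 1 -> match: F0=0 F1=0 F2=0 F3=1; commitIndex=0
Op 3: F2 acks idx 1 -> match: F0=0 F1=0 F2=1 F3=1; commitIndex=1
Op 4: append 2 -> log_len=3
Op 5: F2 acks idx 3 -> match: F0=0 F1=0 F2=3 F3=1; commitIndex=1
Op 6: F3 acks idx 3 -> match: F0=0 F1=0 F2=3 F3=3; commitIndex=3
Op 7: append 3 -> log_len=6
Op 8: F1 acks idx 6 -> match: F0=0 F1=6 F2=3 F3=3; commitIndex=3
Op 9: F3 acks idx 5 -> match: F0=0 F1=6 F2=3 F3=5; commitIndex=5
Op 10: F1 acks idx 3 -> match: F0=0 F1=6 F2=3 F3=5; commitIndex=5
Op 11: F2 acks idx 6 -> match: F0=0 F1=6 F2=6 F3=5; commitIndex=6

Answer: 6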